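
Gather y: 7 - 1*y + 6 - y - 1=12 - 2*y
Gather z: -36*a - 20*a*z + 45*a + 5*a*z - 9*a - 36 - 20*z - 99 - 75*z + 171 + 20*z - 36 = z*(-15*a - 75)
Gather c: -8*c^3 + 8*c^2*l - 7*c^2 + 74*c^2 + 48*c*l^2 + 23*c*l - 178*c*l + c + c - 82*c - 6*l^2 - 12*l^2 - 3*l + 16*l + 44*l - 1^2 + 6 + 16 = -8*c^3 + c^2*(8*l + 67) + c*(48*l^2 - 155*l - 80) - 18*l^2 + 57*l + 21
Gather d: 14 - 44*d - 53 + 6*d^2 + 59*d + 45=6*d^2 + 15*d + 6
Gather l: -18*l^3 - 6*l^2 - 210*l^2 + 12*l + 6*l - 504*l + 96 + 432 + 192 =-18*l^3 - 216*l^2 - 486*l + 720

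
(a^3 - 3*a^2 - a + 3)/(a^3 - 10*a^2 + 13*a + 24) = (a - 1)/(a - 8)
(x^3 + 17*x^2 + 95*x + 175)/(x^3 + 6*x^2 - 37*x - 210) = (x + 5)/(x - 6)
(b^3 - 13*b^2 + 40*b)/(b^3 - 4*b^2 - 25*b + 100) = b*(b - 8)/(b^2 + b - 20)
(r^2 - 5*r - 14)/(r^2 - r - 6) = (r - 7)/(r - 3)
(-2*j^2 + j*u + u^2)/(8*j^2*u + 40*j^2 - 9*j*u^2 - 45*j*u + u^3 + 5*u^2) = (2*j + u)/(-8*j*u - 40*j + u^2 + 5*u)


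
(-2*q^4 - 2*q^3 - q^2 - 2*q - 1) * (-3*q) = 6*q^5 + 6*q^4 + 3*q^3 + 6*q^2 + 3*q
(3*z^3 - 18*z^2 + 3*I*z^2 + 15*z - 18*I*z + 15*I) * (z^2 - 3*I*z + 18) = 3*z^5 - 18*z^4 - 6*I*z^4 + 78*z^3 + 36*I*z^3 - 378*z^2 + 24*I*z^2 + 315*z - 324*I*z + 270*I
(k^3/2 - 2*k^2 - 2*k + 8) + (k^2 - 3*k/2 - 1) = k^3/2 - k^2 - 7*k/2 + 7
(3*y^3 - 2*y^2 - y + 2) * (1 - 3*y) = -9*y^4 + 9*y^3 + y^2 - 7*y + 2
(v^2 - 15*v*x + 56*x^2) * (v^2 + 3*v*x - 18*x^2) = v^4 - 12*v^3*x - 7*v^2*x^2 + 438*v*x^3 - 1008*x^4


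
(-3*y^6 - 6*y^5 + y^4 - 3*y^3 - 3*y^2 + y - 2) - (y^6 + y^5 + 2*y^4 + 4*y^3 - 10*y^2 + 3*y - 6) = -4*y^6 - 7*y^5 - y^4 - 7*y^3 + 7*y^2 - 2*y + 4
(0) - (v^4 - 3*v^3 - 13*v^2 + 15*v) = -v^4 + 3*v^3 + 13*v^2 - 15*v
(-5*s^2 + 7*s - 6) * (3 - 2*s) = 10*s^3 - 29*s^2 + 33*s - 18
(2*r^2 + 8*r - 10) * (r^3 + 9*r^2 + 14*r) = 2*r^5 + 26*r^4 + 90*r^3 + 22*r^2 - 140*r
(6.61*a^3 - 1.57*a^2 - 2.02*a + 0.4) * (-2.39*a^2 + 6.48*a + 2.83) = -15.7979*a^5 + 46.5851*a^4 + 13.3605*a^3 - 18.4887*a^2 - 3.1246*a + 1.132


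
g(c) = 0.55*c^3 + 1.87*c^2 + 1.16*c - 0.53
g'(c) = 1.65*c^2 + 3.74*c + 1.16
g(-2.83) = -1.30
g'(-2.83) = 3.79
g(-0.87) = -0.49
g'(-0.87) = -0.84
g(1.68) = 9.30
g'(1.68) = 12.10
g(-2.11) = 0.18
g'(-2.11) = 0.61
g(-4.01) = -10.58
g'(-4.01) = 12.69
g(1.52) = 7.49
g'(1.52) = 10.66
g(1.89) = 12.06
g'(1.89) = 14.12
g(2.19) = 16.76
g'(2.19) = 17.26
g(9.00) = 562.33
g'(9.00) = 168.47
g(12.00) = 1233.07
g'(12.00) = 283.64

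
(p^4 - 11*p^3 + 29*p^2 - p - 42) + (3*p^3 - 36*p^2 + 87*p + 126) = p^4 - 8*p^3 - 7*p^2 + 86*p + 84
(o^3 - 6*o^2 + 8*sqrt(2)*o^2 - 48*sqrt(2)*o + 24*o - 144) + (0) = o^3 - 6*o^2 + 8*sqrt(2)*o^2 - 48*sqrt(2)*o + 24*o - 144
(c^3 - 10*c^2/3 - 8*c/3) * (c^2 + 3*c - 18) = c^5 - c^4/3 - 92*c^3/3 + 52*c^2 + 48*c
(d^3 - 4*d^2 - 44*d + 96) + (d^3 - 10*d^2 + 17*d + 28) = 2*d^3 - 14*d^2 - 27*d + 124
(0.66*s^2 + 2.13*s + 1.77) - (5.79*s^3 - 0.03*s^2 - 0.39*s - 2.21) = -5.79*s^3 + 0.69*s^2 + 2.52*s + 3.98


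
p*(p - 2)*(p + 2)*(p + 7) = p^4 + 7*p^3 - 4*p^2 - 28*p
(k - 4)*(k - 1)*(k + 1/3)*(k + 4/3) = k^4 - 10*k^3/3 - 35*k^2/9 + 40*k/9 + 16/9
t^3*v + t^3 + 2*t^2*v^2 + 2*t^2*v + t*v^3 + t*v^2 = (t + v)^2*(t*v + t)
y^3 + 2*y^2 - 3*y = y*(y - 1)*(y + 3)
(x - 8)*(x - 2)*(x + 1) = x^3 - 9*x^2 + 6*x + 16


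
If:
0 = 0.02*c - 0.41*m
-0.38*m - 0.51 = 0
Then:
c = -27.51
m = -1.34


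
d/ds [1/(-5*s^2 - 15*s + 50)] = (2*s + 3)/(5*(s^2 + 3*s - 10)^2)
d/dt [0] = 0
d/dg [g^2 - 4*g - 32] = 2*g - 4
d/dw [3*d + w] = 1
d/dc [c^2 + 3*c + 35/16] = 2*c + 3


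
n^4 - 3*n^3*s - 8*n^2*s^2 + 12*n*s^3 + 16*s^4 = (n - 4*s)*(n - 2*s)*(n + s)*(n + 2*s)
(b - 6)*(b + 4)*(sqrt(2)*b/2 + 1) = sqrt(2)*b^3/2 - sqrt(2)*b^2 + b^2 - 12*sqrt(2)*b - 2*b - 24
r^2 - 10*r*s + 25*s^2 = (r - 5*s)^2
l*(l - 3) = l^2 - 3*l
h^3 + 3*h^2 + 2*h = h*(h + 1)*(h + 2)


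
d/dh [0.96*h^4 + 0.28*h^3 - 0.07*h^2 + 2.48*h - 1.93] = 3.84*h^3 + 0.84*h^2 - 0.14*h + 2.48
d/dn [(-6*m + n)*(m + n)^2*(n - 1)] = (m + n)*((-6*m + n)*(m + n) + (m + n)*(n - 1) - 2*(6*m - n)*(n - 1))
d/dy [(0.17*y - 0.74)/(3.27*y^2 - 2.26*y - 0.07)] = (-0.5559*y^2 + 4.8396*y - 1.6843)/(10.6929*y^4 - 14.7804*y^3 + 4.6498*y^2 + 0.3164*y + 0.0049)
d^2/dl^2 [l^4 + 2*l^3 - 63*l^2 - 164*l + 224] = 12*l^2 + 12*l - 126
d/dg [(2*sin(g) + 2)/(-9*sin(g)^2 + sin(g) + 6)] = 2*(9*sin(g)^2 + 18*sin(g) + 5)*cos(g)/(-9*sin(g)^2 + sin(g) + 6)^2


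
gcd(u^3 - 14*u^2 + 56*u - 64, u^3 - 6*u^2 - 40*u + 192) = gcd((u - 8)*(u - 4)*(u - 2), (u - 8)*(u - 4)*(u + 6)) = u^2 - 12*u + 32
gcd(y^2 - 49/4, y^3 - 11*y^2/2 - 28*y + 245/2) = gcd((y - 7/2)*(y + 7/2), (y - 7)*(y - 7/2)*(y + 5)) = y - 7/2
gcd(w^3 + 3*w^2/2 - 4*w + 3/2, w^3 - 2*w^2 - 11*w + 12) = w^2 + 2*w - 3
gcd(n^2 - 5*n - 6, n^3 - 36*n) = n - 6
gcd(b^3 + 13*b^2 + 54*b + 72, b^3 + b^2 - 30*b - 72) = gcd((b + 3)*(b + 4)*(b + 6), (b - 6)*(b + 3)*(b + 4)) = b^2 + 7*b + 12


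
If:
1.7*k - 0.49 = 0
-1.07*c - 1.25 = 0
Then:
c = -1.17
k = 0.29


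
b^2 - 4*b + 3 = (b - 3)*(b - 1)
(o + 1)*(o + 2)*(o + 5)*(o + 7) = o^4 + 15*o^3 + 73*o^2 + 129*o + 70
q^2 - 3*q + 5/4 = (q - 5/2)*(q - 1/2)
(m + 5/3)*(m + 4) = m^2 + 17*m/3 + 20/3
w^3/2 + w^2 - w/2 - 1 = (w/2 + 1/2)*(w - 1)*(w + 2)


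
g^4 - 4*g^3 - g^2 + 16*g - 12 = (g - 3)*(g - 2)*(g - 1)*(g + 2)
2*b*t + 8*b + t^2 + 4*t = (2*b + t)*(t + 4)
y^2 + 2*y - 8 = (y - 2)*(y + 4)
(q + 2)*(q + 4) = q^2 + 6*q + 8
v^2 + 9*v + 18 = (v + 3)*(v + 6)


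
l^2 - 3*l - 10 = (l - 5)*(l + 2)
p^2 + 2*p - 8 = (p - 2)*(p + 4)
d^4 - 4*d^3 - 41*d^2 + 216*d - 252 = (d - 6)*(d - 3)*(d - 2)*(d + 7)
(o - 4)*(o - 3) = o^2 - 7*o + 12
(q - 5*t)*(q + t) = q^2 - 4*q*t - 5*t^2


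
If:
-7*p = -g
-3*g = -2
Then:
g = 2/3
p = 2/21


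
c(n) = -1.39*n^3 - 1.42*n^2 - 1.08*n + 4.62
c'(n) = -4.17*n^2 - 2.84*n - 1.08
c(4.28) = -134.99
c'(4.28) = -89.62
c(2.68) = -35.23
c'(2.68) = -38.64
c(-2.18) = 14.63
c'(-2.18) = -14.71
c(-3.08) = 35.09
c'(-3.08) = -31.89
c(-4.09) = 80.38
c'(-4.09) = -59.22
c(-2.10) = 13.50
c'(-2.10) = -13.51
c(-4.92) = 141.10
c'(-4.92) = -88.05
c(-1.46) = 7.50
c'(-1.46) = -5.82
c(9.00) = -1133.43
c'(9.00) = -364.41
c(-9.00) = 912.63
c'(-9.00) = -313.29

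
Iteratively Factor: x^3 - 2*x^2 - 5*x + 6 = (x - 1)*(x^2 - x - 6) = (x - 1)*(x + 2)*(x - 3)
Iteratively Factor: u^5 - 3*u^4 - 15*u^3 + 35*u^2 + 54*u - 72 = (u + 3)*(u^4 - 6*u^3 + 3*u^2 + 26*u - 24) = (u - 4)*(u + 3)*(u^3 - 2*u^2 - 5*u + 6) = (u - 4)*(u - 3)*(u + 3)*(u^2 + u - 2) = (u - 4)*(u - 3)*(u + 2)*(u + 3)*(u - 1)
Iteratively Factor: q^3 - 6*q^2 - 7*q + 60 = (q - 5)*(q^2 - q - 12) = (q - 5)*(q + 3)*(q - 4)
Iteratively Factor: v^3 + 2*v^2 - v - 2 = (v + 1)*(v^2 + v - 2) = (v - 1)*(v + 1)*(v + 2)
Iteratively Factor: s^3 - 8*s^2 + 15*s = (s)*(s^2 - 8*s + 15) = s*(s - 5)*(s - 3)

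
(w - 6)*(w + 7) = w^2 + w - 42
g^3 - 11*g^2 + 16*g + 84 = (g - 7)*(g - 6)*(g + 2)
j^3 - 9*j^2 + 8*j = j*(j - 8)*(j - 1)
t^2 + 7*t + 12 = (t + 3)*(t + 4)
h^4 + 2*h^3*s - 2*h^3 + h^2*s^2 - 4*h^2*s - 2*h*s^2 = h*(h - 2)*(h + s)^2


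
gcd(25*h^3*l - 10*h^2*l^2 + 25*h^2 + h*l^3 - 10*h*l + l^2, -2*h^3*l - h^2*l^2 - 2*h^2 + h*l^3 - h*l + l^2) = h*l + 1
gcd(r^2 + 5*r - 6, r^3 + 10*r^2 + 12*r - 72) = r + 6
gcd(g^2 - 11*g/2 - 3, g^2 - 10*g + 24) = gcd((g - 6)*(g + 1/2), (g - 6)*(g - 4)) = g - 6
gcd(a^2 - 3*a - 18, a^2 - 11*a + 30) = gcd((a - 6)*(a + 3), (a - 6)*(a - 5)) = a - 6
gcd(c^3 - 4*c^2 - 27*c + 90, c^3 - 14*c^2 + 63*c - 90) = c^2 - 9*c + 18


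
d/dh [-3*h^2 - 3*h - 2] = -6*h - 3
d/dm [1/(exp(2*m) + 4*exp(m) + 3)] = 2*(-exp(m) - 2)*exp(m)/(exp(2*m) + 4*exp(m) + 3)^2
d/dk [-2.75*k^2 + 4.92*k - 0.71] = 4.92 - 5.5*k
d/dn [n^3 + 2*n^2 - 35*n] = 3*n^2 + 4*n - 35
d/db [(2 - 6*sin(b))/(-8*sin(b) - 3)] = 34*cos(b)/(8*sin(b) + 3)^2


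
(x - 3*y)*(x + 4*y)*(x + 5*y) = x^3 + 6*x^2*y - 7*x*y^2 - 60*y^3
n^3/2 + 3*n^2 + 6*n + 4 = (n/2 + 1)*(n + 2)^2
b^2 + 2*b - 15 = (b - 3)*(b + 5)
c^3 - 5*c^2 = c^2*(c - 5)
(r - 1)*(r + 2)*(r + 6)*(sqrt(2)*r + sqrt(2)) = sqrt(2)*r^4 + 8*sqrt(2)*r^3 + 11*sqrt(2)*r^2 - 8*sqrt(2)*r - 12*sqrt(2)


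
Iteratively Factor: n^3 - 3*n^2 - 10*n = (n - 5)*(n^2 + 2*n) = (n - 5)*(n + 2)*(n)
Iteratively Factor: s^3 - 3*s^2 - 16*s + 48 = (s - 4)*(s^2 + s - 12) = (s - 4)*(s - 3)*(s + 4)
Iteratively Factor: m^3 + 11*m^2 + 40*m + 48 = (m + 4)*(m^2 + 7*m + 12) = (m + 4)^2*(m + 3)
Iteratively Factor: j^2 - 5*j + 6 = (j - 3)*(j - 2)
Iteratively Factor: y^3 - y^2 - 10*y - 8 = (y + 1)*(y^2 - 2*y - 8) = (y + 1)*(y + 2)*(y - 4)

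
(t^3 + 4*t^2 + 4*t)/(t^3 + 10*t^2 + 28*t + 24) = t/(t + 6)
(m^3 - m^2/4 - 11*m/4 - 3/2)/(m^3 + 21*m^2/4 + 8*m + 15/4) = (4*m^2 - 5*m - 6)/(4*m^2 + 17*m + 15)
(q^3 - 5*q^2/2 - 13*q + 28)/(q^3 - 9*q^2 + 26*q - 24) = (q + 7/2)/(q - 3)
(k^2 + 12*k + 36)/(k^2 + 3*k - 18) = (k + 6)/(k - 3)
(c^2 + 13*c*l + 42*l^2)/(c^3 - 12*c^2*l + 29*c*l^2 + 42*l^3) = (c^2 + 13*c*l + 42*l^2)/(c^3 - 12*c^2*l + 29*c*l^2 + 42*l^3)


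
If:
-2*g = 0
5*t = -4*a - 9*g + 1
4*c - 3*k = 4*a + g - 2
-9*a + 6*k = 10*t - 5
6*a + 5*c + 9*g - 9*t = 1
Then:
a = 287/753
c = -112/251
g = 0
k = -986/2259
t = -79/753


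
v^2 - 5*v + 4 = (v - 4)*(v - 1)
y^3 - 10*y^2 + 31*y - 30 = (y - 5)*(y - 3)*(y - 2)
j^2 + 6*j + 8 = (j + 2)*(j + 4)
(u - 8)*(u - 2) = u^2 - 10*u + 16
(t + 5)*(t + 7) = t^2 + 12*t + 35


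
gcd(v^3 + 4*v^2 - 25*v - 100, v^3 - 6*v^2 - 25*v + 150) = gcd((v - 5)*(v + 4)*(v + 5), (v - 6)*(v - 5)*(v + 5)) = v^2 - 25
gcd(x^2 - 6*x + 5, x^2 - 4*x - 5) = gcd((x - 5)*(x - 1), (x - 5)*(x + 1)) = x - 5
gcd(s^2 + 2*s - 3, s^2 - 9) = s + 3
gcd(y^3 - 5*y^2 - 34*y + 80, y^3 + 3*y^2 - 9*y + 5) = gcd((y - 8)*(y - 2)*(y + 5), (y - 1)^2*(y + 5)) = y + 5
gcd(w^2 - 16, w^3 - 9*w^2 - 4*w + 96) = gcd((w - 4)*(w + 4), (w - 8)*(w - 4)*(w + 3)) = w - 4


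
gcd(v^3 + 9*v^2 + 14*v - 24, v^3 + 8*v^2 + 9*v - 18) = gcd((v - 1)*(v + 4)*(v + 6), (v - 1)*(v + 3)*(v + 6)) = v^2 + 5*v - 6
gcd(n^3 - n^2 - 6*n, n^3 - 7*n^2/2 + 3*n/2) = n^2 - 3*n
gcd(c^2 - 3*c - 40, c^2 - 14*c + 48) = c - 8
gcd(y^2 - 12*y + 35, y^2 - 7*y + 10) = y - 5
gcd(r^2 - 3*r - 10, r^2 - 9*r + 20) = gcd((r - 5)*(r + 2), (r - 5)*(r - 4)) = r - 5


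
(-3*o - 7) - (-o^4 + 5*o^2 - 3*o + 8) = o^4 - 5*o^2 - 15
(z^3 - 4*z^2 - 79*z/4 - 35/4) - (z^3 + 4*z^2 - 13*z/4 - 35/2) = -8*z^2 - 33*z/2 + 35/4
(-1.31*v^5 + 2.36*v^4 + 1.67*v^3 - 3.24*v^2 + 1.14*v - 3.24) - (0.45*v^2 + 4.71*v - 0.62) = -1.31*v^5 + 2.36*v^4 + 1.67*v^3 - 3.69*v^2 - 3.57*v - 2.62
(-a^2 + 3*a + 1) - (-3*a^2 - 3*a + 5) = 2*a^2 + 6*a - 4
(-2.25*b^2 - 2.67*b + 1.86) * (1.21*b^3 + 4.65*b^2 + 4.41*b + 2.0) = -2.7225*b^5 - 13.6932*b^4 - 20.0874*b^3 - 7.6257*b^2 + 2.8626*b + 3.72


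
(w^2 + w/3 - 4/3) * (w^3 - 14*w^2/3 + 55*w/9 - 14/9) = w^5 - 13*w^4/3 + 29*w^3/9 + 181*w^2/27 - 26*w/3 + 56/27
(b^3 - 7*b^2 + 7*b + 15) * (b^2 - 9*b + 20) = b^5 - 16*b^4 + 90*b^3 - 188*b^2 + 5*b + 300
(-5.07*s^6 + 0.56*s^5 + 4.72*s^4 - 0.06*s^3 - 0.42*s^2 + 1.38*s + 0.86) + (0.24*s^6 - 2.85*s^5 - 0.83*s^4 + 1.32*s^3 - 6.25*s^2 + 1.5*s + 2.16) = -4.83*s^6 - 2.29*s^5 + 3.89*s^4 + 1.26*s^3 - 6.67*s^2 + 2.88*s + 3.02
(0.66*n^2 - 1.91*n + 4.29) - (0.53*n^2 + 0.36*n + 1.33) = 0.13*n^2 - 2.27*n + 2.96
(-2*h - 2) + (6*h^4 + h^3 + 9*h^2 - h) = 6*h^4 + h^3 + 9*h^2 - 3*h - 2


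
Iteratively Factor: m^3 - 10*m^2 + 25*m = (m - 5)*(m^2 - 5*m) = m*(m - 5)*(m - 5)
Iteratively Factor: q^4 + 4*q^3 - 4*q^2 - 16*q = (q + 2)*(q^3 + 2*q^2 - 8*q) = (q + 2)*(q + 4)*(q^2 - 2*q) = (q - 2)*(q + 2)*(q + 4)*(q)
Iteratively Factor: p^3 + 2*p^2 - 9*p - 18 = (p + 3)*(p^2 - p - 6) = (p - 3)*(p + 3)*(p + 2)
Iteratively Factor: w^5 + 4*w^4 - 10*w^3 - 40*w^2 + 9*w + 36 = (w - 1)*(w^4 + 5*w^3 - 5*w^2 - 45*w - 36) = (w - 1)*(w + 1)*(w^3 + 4*w^2 - 9*w - 36) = (w - 1)*(w + 1)*(w + 3)*(w^2 + w - 12) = (w - 1)*(w + 1)*(w + 3)*(w + 4)*(w - 3)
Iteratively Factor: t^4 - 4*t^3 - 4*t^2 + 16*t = (t - 4)*(t^3 - 4*t) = t*(t - 4)*(t^2 - 4) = t*(t - 4)*(t + 2)*(t - 2)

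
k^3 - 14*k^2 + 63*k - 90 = (k - 6)*(k - 5)*(k - 3)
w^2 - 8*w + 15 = (w - 5)*(w - 3)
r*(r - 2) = r^2 - 2*r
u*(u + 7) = u^2 + 7*u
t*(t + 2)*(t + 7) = t^3 + 9*t^2 + 14*t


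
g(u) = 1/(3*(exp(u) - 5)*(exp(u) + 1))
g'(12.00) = 0.00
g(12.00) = 0.00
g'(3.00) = 0.00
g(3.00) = 0.00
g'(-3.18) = 0.00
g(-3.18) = -0.06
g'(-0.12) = 0.01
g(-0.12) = -0.04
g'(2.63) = -0.01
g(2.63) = 0.00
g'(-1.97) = 0.01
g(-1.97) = -0.06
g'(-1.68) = 0.01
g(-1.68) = -0.06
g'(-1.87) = 0.01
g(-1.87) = -0.06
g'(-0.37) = 0.01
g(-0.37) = -0.05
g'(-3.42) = 0.00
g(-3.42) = -0.06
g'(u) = -exp(u)/(3*(exp(u) - 5)*(exp(u) + 1)^2) - exp(u)/(3*(exp(u) - 5)^2*(exp(u) + 1)) = 2*(2 - exp(u))*exp(u)/(3*(exp(4*u) - 8*exp(3*u) + 6*exp(2*u) + 40*exp(u) + 25))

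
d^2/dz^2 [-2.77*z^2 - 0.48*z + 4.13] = -5.54000000000000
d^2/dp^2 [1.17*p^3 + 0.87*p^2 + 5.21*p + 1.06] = 7.02*p + 1.74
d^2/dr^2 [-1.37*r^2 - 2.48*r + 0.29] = -2.74000000000000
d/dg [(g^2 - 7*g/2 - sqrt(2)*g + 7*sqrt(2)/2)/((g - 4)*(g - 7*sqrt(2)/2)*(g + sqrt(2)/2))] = (-4*g^4 + 8*sqrt(2)*g^3 + 28*g^3 - 94*g^2 - 52*sqrt(2)*g^2 + 112*sqrt(2)*g + 280*g - 532 - 7*sqrt(2))/(4*g^6 - 24*sqrt(2)*g^5 - 32*g^5 + 108*g^4 + 192*sqrt(2)*g^4 - 300*sqrt(2)*g^3 - 352*g^3 - 672*sqrt(2)*g^2 + 753*g^2 - 392*g + 1344*sqrt(2)*g + 784)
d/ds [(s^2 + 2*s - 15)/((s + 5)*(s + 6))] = 9/(s^2 + 12*s + 36)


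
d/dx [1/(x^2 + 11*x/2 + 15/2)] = 2*(-4*x - 11)/(2*x^2 + 11*x + 15)^2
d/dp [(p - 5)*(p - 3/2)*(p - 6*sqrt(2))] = 3*p^2 - 12*sqrt(2)*p - 13*p + 15/2 + 39*sqrt(2)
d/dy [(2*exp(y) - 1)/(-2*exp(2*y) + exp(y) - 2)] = ((2*exp(y) - 1)*(4*exp(y) - 1) - 4*exp(2*y) + 2*exp(y) - 4)*exp(y)/(2*exp(2*y) - exp(y) + 2)^2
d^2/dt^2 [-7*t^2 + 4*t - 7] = -14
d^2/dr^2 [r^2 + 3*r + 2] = 2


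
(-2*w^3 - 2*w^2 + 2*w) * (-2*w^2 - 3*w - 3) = 4*w^5 + 10*w^4 + 8*w^3 - 6*w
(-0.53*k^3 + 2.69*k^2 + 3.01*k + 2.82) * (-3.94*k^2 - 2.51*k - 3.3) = 2.0882*k^5 - 9.2683*k^4 - 16.8623*k^3 - 27.5429*k^2 - 17.0112*k - 9.306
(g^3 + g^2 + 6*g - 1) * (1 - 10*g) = -10*g^4 - 9*g^3 - 59*g^2 + 16*g - 1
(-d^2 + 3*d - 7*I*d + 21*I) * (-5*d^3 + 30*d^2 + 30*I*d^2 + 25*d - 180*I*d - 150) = 5*d^5 - 45*d^4 + 5*I*d^4 + 275*d^3 - 45*I*d^3 - 1665*d^2 - 85*I*d^2 + 3330*d + 1575*I*d - 3150*I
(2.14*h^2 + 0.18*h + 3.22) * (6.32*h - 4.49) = 13.5248*h^3 - 8.471*h^2 + 19.5422*h - 14.4578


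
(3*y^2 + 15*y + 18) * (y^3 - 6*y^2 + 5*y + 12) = 3*y^5 - 3*y^4 - 57*y^3 + 3*y^2 + 270*y + 216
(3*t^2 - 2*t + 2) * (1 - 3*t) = -9*t^3 + 9*t^2 - 8*t + 2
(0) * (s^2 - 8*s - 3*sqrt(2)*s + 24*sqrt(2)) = 0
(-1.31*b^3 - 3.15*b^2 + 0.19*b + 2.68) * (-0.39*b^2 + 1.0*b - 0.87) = 0.5109*b^5 - 0.0815000000000001*b^4 - 2.0844*b^3 + 1.8853*b^2 + 2.5147*b - 2.3316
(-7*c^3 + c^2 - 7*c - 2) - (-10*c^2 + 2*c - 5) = -7*c^3 + 11*c^2 - 9*c + 3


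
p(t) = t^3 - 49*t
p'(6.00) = 59.00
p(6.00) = -78.00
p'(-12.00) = 383.00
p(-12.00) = -1140.00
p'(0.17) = -48.91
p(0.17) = -8.33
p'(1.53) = -41.98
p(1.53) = -71.39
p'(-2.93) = -23.25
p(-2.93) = 118.42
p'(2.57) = -29.19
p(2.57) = -108.96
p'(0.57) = -48.03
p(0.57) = -27.74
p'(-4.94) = 24.21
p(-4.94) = 121.51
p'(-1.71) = -40.23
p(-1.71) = 78.79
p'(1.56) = -41.70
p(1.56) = -72.64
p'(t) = 3*t^2 - 49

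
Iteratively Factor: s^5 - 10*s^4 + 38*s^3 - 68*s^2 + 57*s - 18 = (s - 2)*(s^4 - 8*s^3 + 22*s^2 - 24*s + 9) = (s - 3)*(s - 2)*(s^3 - 5*s^2 + 7*s - 3) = (s - 3)*(s - 2)*(s - 1)*(s^2 - 4*s + 3) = (s - 3)^2*(s - 2)*(s - 1)*(s - 1)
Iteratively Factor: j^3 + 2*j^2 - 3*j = (j + 3)*(j^2 - j) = (j - 1)*(j + 3)*(j)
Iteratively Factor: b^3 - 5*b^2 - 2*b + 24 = (b - 4)*(b^2 - b - 6) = (b - 4)*(b + 2)*(b - 3)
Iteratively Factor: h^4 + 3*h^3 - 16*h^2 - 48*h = (h + 3)*(h^3 - 16*h) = h*(h + 3)*(h^2 - 16) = h*(h + 3)*(h + 4)*(h - 4)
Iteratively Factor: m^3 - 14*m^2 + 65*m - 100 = (m - 4)*(m^2 - 10*m + 25) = (m - 5)*(m - 4)*(m - 5)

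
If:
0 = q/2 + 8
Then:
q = -16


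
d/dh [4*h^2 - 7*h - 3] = 8*h - 7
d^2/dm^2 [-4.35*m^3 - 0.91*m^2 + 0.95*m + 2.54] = -26.1*m - 1.82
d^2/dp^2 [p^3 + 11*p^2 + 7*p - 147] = 6*p + 22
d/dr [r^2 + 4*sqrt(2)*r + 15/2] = 2*r + 4*sqrt(2)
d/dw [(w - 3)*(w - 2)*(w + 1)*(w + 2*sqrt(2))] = 4*w^3 - 12*w^2 + 6*sqrt(2)*w^2 - 16*sqrt(2)*w + 2*w + 2*sqrt(2) + 6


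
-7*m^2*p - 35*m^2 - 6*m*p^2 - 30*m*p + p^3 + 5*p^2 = (-7*m + p)*(m + p)*(p + 5)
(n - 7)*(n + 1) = n^2 - 6*n - 7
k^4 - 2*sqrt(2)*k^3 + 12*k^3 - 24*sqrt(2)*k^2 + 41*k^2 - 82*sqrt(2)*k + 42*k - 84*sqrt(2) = (k + 2)*(k + 3)*(k + 7)*(k - 2*sqrt(2))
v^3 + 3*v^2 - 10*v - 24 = (v - 3)*(v + 2)*(v + 4)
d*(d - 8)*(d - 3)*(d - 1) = d^4 - 12*d^3 + 35*d^2 - 24*d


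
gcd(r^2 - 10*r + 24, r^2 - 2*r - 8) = r - 4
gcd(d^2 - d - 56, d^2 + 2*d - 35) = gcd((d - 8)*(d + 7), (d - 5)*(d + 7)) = d + 7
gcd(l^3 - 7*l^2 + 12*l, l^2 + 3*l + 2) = 1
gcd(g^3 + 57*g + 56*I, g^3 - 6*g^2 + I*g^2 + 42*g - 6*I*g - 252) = g + 7*I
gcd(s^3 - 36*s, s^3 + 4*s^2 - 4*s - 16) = 1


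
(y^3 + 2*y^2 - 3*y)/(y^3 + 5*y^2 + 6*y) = (y - 1)/(y + 2)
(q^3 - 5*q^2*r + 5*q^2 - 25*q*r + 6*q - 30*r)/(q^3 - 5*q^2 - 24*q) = (q^2 - 5*q*r + 2*q - 10*r)/(q*(q - 8))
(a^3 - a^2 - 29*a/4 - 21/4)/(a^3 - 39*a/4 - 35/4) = (2*a + 3)/(2*a + 5)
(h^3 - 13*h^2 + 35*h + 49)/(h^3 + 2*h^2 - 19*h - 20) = (h^2 - 14*h + 49)/(h^2 + h - 20)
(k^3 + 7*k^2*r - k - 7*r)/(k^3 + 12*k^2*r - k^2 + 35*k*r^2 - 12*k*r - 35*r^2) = (k + 1)/(k + 5*r)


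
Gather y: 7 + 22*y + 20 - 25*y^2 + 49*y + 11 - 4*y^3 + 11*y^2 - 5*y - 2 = -4*y^3 - 14*y^2 + 66*y + 36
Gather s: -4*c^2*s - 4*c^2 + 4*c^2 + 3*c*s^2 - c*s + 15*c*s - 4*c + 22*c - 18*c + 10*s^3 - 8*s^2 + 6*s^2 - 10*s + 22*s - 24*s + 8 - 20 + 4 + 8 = 10*s^3 + s^2*(3*c - 2) + s*(-4*c^2 + 14*c - 12)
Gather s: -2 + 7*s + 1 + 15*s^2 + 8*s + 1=15*s^2 + 15*s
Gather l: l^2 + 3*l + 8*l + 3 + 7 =l^2 + 11*l + 10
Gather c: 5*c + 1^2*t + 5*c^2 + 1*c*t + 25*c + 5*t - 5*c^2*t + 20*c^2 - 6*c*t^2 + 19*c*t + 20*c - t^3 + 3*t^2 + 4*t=c^2*(25 - 5*t) + c*(-6*t^2 + 20*t + 50) - t^3 + 3*t^2 + 10*t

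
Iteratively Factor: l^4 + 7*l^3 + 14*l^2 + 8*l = (l + 2)*(l^3 + 5*l^2 + 4*l) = (l + 2)*(l + 4)*(l^2 + l) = (l + 1)*(l + 2)*(l + 4)*(l)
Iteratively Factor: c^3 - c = (c - 1)*(c^2 + c) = (c - 1)*(c + 1)*(c)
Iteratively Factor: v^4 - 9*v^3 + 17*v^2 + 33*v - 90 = (v - 3)*(v^3 - 6*v^2 - v + 30) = (v - 3)^2*(v^2 - 3*v - 10) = (v - 5)*(v - 3)^2*(v + 2)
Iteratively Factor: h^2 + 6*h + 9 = (h + 3)*(h + 3)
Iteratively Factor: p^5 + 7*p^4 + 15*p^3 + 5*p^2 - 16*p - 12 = (p + 2)*(p^4 + 5*p^3 + 5*p^2 - 5*p - 6) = (p + 1)*(p + 2)*(p^3 + 4*p^2 + p - 6) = (p + 1)*(p + 2)*(p + 3)*(p^2 + p - 2) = (p + 1)*(p + 2)^2*(p + 3)*(p - 1)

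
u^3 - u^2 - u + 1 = (u - 1)^2*(u + 1)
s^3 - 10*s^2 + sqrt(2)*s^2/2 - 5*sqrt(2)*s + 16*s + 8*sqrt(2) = (s - 8)*(s - 2)*(s + sqrt(2)/2)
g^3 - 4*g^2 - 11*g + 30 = (g - 5)*(g - 2)*(g + 3)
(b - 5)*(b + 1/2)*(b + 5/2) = b^3 - 2*b^2 - 55*b/4 - 25/4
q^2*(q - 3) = q^3 - 3*q^2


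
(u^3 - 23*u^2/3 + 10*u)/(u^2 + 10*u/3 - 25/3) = u*(u - 6)/(u + 5)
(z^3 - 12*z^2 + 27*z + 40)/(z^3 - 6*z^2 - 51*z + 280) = (z + 1)/(z + 7)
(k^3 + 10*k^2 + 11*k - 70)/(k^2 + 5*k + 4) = (k^3 + 10*k^2 + 11*k - 70)/(k^2 + 5*k + 4)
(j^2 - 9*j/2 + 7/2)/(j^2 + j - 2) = (j - 7/2)/(j + 2)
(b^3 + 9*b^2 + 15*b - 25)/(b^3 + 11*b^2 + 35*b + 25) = (b - 1)/(b + 1)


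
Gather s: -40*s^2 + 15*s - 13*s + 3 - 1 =-40*s^2 + 2*s + 2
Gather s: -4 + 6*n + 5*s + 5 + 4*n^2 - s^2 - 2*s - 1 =4*n^2 + 6*n - s^2 + 3*s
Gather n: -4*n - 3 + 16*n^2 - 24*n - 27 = 16*n^2 - 28*n - 30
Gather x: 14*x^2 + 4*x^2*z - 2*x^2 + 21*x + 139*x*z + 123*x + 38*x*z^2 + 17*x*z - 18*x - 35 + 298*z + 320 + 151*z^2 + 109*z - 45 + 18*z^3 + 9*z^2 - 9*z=x^2*(4*z + 12) + x*(38*z^2 + 156*z + 126) + 18*z^3 + 160*z^2 + 398*z + 240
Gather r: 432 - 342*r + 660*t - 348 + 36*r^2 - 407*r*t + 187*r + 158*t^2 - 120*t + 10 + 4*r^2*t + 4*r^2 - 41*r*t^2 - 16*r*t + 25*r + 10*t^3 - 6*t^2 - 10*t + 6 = r^2*(4*t + 40) + r*(-41*t^2 - 423*t - 130) + 10*t^3 + 152*t^2 + 530*t + 100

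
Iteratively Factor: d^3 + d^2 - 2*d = (d)*(d^2 + d - 2) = d*(d + 2)*(d - 1)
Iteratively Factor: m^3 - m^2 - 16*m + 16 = (m - 4)*(m^2 + 3*m - 4) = (m - 4)*(m - 1)*(m + 4)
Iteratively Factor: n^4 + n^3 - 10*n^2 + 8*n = (n - 2)*(n^3 + 3*n^2 - 4*n) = n*(n - 2)*(n^2 + 3*n - 4) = n*(n - 2)*(n + 4)*(n - 1)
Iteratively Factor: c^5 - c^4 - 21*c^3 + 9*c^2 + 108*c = (c - 3)*(c^4 + 2*c^3 - 15*c^2 - 36*c) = c*(c - 3)*(c^3 + 2*c^2 - 15*c - 36) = c*(c - 4)*(c - 3)*(c^2 + 6*c + 9) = c*(c - 4)*(c - 3)*(c + 3)*(c + 3)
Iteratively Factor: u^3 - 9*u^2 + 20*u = (u)*(u^2 - 9*u + 20) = u*(u - 5)*(u - 4)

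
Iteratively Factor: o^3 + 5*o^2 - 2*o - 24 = (o + 4)*(o^2 + o - 6) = (o + 3)*(o + 4)*(o - 2)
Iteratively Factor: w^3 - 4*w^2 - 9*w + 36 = (w + 3)*(w^2 - 7*w + 12) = (w - 3)*(w + 3)*(w - 4)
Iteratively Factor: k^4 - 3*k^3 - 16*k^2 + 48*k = (k - 3)*(k^3 - 16*k) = (k - 4)*(k - 3)*(k^2 + 4*k) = k*(k - 4)*(k - 3)*(k + 4)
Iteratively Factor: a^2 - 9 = (a + 3)*(a - 3)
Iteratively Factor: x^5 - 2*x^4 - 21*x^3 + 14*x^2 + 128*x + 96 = (x + 1)*(x^4 - 3*x^3 - 18*x^2 + 32*x + 96) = (x + 1)*(x + 3)*(x^3 - 6*x^2 + 32) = (x + 1)*(x + 2)*(x + 3)*(x^2 - 8*x + 16) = (x - 4)*(x + 1)*(x + 2)*(x + 3)*(x - 4)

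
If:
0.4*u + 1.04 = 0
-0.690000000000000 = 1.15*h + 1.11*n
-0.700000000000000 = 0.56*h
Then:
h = -1.25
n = 0.67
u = -2.60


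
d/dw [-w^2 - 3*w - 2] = -2*w - 3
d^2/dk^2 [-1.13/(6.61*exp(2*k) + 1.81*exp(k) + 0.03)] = (-1.13*(13.22*exp(k) + 1.81)*(26.44*exp(k) + 3.62)*exp(k) + (29.8772*exp(k) + 2.0453)*(6.61*exp(2*k) + 1.81*exp(k) + 0.03))*exp(k)/(6.61*exp(2*k) + 1.81*exp(k) + 0.03)^3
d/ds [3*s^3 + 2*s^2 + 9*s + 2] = 9*s^2 + 4*s + 9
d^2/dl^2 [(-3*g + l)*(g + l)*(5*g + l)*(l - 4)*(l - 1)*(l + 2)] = -90*g^3*l + 90*g^3 - 156*g^2*l^2 + 234*g^2*l + 156*g^2 + 60*g*l^3 - 108*g*l^2 - 108*g*l + 48*g + 30*l^4 - 60*l^3 - 72*l^2 + 48*l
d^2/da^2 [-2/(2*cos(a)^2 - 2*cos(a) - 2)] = (-4*sin(a)^4 + 7*sin(a)^2 - 11*cos(a)/4 + 3*cos(3*a)/4 + 1)/(sin(a)^2 + cos(a))^3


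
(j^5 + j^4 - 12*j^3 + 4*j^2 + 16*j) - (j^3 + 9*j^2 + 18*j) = j^5 + j^4 - 13*j^3 - 5*j^2 - 2*j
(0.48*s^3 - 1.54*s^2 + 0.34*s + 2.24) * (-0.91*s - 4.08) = -0.4368*s^4 - 0.557*s^3 + 5.9738*s^2 - 3.4256*s - 9.1392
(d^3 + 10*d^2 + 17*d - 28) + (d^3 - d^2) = 2*d^3 + 9*d^2 + 17*d - 28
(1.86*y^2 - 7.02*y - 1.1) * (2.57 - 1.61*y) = -2.9946*y^3 + 16.0824*y^2 - 16.2704*y - 2.827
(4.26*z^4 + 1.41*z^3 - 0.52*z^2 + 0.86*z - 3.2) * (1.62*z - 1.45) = 6.9012*z^5 - 3.8928*z^4 - 2.8869*z^3 + 2.1472*z^2 - 6.431*z + 4.64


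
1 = 1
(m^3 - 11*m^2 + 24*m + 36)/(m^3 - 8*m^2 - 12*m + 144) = (m + 1)/(m + 4)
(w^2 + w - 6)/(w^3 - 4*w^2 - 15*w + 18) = (w - 2)/(w^2 - 7*w + 6)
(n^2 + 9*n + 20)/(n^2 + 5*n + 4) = (n + 5)/(n + 1)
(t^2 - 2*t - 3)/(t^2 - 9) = (t + 1)/(t + 3)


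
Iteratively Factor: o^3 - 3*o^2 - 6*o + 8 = (o + 2)*(o^2 - 5*o + 4) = (o - 4)*(o + 2)*(o - 1)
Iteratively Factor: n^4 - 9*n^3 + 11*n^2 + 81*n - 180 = (n + 3)*(n^3 - 12*n^2 + 47*n - 60) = (n - 5)*(n + 3)*(n^2 - 7*n + 12) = (n - 5)*(n - 4)*(n + 3)*(n - 3)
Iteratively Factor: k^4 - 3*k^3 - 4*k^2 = (k - 4)*(k^3 + k^2) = k*(k - 4)*(k^2 + k) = k^2*(k - 4)*(k + 1)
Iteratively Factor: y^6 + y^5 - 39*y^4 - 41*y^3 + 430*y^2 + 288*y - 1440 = (y + 4)*(y^5 - 3*y^4 - 27*y^3 + 67*y^2 + 162*y - 360) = (y + 3)*(y + 4)*(y^4 - 6*y^3 - 9*y^2 + 94*y - 120) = (y - 3)*(y + 3)*(y + 4)*(y^3 - 3*y^2 - 18*y + 40) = (y - 5)*(y - 3)*(y + 3)*(y + 4)*(y^2 + 2*y - 8) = (y - 5)*(y - 3)*(y + 3)*(y + 4)^2*(y - 2)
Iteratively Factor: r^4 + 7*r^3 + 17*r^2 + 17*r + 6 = (r + 1)*(r^3 + 6*r^2 + 11*r + 6) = (r + 1)^2*(r^2 + 5*r + 6) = (r + 1)^2*(r + 2)*(r + 3)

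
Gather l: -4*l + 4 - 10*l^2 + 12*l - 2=-10*l^2 + 8*l + 2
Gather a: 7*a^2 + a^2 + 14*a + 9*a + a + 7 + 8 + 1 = 8*a^2 + 24*a + 16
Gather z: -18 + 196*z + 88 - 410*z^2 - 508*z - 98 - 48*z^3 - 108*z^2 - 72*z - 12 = -48*z^3 - 518*z^2 - 384*z - 40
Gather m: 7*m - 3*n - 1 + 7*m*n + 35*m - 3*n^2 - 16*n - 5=m*(7*n + 42) - 3*n^2 - 19*n - 6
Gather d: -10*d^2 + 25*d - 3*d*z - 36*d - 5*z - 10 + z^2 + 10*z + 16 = -10*d^2 + d*(-3*z - 11) + z^2 + 5*z + 6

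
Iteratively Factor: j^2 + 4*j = (j)*(j + 4)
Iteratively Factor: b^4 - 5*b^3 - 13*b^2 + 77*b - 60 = (b - 1)*(b^3 - 4*b^2 - 17*b + 60) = (b - 1)*(b + 4)*(b^2 - 8*b + 15) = (b - 5)*(b - 1)*(b + 4)*(b - 3)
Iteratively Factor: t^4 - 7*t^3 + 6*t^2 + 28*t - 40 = (t - 2)*(t^3 - 5*t^2 - 4*t + 20) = (t - 2)*(t + 2)*(t^2 - 7*t + 10) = (t - 5)*(t - 2)*(t + 2)*(t - 2)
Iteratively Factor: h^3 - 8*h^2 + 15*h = (h - 5)*(h^2 - 3*h) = h*(h - 5)*(h - 3)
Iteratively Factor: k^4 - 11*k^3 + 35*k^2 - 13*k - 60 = (k - 4)*(k^3 - 7*k^2 + 7*k + 15) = (k - 4)*(k - 3)*(k^2 - 4*k - 5) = (k - 5)*(k - 4)*(k - 3)*(k + 1)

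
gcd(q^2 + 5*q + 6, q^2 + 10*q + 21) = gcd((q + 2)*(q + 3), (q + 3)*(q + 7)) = q + 3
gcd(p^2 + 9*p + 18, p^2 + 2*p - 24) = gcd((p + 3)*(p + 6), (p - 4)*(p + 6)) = p + 6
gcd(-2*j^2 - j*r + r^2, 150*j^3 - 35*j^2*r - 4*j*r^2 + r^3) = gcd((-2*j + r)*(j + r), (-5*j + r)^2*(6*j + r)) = 1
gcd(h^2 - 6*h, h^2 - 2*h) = h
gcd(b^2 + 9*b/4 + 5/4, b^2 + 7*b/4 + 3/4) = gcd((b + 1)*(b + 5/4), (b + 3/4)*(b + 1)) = b + 1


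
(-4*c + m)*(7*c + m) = -28*c^2 + 3*c*m + m^2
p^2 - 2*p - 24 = (p - 6)*(p + 4)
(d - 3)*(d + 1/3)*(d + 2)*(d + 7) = d^4 + 19*d^3/3 - 11*d^2 - 139*d/3 - 14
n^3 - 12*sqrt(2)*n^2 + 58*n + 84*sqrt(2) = (n - 7*sqrt(2))*(n - 6*sqrt(2))*(n + sqrt(2))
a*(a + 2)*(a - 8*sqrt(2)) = a^3 - 8*sqrt(2)*a^2 + 2*a^2 - 16*sqrt(2)*a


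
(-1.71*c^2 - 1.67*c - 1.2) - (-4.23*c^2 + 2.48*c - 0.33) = 2.52*c^2 - 4.15*c - 0.87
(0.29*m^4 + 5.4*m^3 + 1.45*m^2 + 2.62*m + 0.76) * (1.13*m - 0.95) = 0.3277*m^5 + 5.8265*m^4 - 3.4915*m^3 + 1.5831*m^2 - 1.6302*m - 0.722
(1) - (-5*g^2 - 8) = 5*g^2 + 9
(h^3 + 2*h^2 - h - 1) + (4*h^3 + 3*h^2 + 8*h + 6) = 5*h^3 + 5*h^2 + 7*h + 5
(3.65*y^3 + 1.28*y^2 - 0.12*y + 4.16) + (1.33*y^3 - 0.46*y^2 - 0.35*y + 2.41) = 4.98*y^3 + 0.82*y^2 - 0.47*y + 6.57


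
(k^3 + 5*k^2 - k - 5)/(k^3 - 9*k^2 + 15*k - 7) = (k^2 + 6*k + 5)/(k^2 - 8*k + 7)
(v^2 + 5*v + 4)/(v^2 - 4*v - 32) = (v + 1)/(v - 8)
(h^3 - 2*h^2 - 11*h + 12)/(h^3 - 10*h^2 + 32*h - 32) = (h^2 + 2*h - 3)/(h^2 - 6*h + 8)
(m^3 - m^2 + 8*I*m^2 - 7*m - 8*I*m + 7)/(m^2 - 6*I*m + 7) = (m^2 + m*(-1 + 7*I) - 7*I)/(m - 7*I)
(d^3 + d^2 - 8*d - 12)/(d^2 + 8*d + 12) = (d^2 - d - 6)/(d + 6)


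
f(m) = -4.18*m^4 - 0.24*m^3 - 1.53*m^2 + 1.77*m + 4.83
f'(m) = -16.72*m^3 - 0.72*m^2 - 3.06*m + 1.77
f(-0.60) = 2.73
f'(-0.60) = 6.96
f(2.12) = -85.02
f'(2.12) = -167.26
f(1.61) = -25.37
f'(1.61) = -74.80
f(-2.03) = -74.04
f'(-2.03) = 144.88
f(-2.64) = -209.14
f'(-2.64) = 312.47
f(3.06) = -377.45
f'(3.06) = -493.41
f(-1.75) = -40.87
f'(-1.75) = 94.53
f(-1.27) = -10.27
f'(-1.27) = 38.74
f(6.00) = -5508.75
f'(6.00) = -3654.03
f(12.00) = -87285.45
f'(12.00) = -29030.79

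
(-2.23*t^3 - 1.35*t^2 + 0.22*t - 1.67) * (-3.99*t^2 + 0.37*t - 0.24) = 8.8977*t^5 + 4.5614*t^4 - 0.8421*t^3 + 7.0687*t^2 - 0.6707*t + 0.4008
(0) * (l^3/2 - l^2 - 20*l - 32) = 0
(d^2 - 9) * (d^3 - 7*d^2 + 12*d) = d^5 - 7*d^4 + 3*d^3 + 63*d^2 - 108*d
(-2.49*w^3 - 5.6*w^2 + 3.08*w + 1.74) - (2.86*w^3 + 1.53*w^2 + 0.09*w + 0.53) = -5.35*w^3 - 7.13*w^2 + 2.99*w + 1.21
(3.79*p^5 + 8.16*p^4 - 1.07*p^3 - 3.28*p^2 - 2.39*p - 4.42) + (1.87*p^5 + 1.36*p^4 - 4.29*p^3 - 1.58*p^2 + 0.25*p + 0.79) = 5.66*p^5 + 9.52*p^4 - 5.36*p^3 - 4.86*p^2 - 2.14*p - 3.63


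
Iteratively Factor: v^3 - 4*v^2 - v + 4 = (v - 1)*(v^2 - 3*v - 4) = (v - 4)*(v - 1)*(v + 1)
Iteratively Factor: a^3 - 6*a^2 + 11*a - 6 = (a - 1)*(a^2 - 5*a + 6) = (a - 3)*(a - 1)*(a - 2)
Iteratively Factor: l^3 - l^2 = (l)*(l^2 - l) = l^2*(l - 1)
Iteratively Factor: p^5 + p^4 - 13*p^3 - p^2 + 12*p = (p)*(p^4 + p^3 - 13*p^2 - p + 12) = p*(p + 4)*(p^3 - 3*p^2 - p + 3) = p*(p - 3)*(p + 4)*(p^2 - 1) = p*(p - 3)*(p - 1)*(p + 4)*(p + 1)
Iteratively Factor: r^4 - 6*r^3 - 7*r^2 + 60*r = (r - 4)*(r^3 - 2*r^2 - 15*r) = (r - 5)*(r - 4)*(r^2 + 3*r) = (r - 5)*(r - 4)*(r + 3)*(r)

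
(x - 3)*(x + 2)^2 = x^3 + x^2 - 8*x - 12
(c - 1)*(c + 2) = c^2 + c - 2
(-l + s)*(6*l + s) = -6*l^2 + 5*l*s + s^2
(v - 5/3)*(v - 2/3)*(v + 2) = v^3 - v^2/3 - 32*v/9 + 20/9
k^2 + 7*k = k*(k + 7)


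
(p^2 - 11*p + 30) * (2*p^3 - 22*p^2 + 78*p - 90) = 2*p^5 - 44*p^4 + 380*p^3 - 1608*p^2 + 3330*p - 2700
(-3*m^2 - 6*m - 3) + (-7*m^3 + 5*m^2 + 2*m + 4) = -7*m^3 + 2*m^2 - 4*m + 1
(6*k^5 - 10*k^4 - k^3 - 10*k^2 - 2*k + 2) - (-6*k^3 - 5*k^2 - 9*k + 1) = 6*k^5 - 10*k^4 + 5*k^3 - 5*k^2 + 7*k + 1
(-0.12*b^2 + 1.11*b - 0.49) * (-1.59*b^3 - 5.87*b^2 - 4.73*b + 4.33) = 0.1908*b^5 - 1.0605*b^4 - 5.169*b^3 - 2.8936*b^2 + 7.124*b - 2.1217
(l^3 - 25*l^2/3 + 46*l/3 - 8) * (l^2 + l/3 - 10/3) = l^5 - 8*l^4 + 83*l^3/9 + 224*l^2/9 - 484*l/9 + 80/3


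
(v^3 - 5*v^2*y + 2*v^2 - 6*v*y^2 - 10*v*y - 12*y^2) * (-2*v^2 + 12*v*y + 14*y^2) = -2*v^5 + 22*v^4*y - 4*v^4 - 34*v^3*y^2 + 44*v^3*y - 142*v^2*y^3 - 68*v^2*y^2 - 84*v*y^4 - 284*v*y^3 - 168*y^4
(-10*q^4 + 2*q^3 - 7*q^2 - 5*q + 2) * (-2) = 20*q^4 - 4*q^3 + 14*q^2 + 10*q - 4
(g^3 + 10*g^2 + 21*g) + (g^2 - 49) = g^3 + 11*g^2 + 21*g - 49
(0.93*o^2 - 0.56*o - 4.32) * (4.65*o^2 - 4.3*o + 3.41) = 4.3245*o^4 - 6.603*o^3 - 14.5087*o^2 + 16.6664*o - 14.7312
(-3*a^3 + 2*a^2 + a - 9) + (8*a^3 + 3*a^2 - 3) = 5*a^3 + 5*a^2 + a - 12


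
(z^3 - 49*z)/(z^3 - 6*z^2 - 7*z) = (z + 7)/(z + 1)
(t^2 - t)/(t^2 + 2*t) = (t - 1)/(t + 2)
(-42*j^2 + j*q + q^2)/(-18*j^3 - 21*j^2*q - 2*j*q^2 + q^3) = (7*j + q)/(3*j^2 + 4*j*q + q^2)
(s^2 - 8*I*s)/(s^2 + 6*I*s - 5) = s*(s - 8*I)/(s^2 + 6*I*s - 5)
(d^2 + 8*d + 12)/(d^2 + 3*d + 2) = (d + 6)/(d + 1)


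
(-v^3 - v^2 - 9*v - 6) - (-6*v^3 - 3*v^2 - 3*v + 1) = 5*v^3 + 2*v^2 - 6*v - 7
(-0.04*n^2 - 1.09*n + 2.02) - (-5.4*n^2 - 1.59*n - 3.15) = 5.36*n^2 + 0.5*n + 5.17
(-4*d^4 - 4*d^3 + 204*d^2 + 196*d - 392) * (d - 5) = -4*d^5 + 16*d^4 + 224*d^3 - 824*d^2 - 1372*d + 1960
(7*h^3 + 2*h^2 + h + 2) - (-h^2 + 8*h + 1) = 7*h^3 + 3*h^2 - 7*h + 1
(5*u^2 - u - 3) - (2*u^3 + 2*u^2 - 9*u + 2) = -2*u^3 + 3*u^2 + 8*u - 5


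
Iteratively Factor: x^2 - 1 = (x - 1)*(x + 1)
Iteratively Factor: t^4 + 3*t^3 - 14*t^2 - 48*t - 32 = (t + 1)*(t^3 + 2*t^2 - 16*t - 32) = (t - 4)*(t + 1)*(t^2 + 6*t + 8) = (t - 4)*(t + 1)*(t + 2)*(t + 4)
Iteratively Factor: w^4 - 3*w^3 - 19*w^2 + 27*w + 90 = (w - 5)*(w^3 + 2*w^2 - 9*w - 18) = (w - 5)*(w + 2)*(w^2 - 9) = (w - 5)*(w - 3)*(w + 2)*(w + 3)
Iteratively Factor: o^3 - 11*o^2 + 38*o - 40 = (o - 2)*(o^2 - 9*o + 20) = (o - 5)*(o - 2)*(o - 4)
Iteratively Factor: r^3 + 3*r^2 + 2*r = (r + 1)*(r^2 + 2*r) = (r + 1)*(r + 2)*(r)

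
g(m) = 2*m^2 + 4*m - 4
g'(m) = 4*m + 4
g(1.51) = 6.60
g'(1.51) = 10.04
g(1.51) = 6.60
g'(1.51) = 10.04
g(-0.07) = -4.27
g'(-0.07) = 3.72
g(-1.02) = -6.00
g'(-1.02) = -0.08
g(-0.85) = -5.96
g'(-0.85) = 0.60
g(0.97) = 1.76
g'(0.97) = 7.88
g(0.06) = -3.75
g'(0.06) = 4.24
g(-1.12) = -5.97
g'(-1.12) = -0.48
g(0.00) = -4.00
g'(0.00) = 4.00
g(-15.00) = 386.00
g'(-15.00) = -56.00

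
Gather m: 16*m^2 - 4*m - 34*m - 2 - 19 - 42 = 16*m^2 - 38*m - 63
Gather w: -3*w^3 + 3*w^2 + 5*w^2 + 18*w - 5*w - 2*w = -3*w^3 + 8*w^2 + 11*w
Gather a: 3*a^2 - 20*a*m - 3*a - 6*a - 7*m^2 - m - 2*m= 3*a^2 + a*(-20*m - 9) - 7*m^2 - 3*m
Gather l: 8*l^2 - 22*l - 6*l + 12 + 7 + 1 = 8*l^2 - 28*l + 20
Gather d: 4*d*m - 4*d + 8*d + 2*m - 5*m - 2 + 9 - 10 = d*(4*m + 4) - 3*m - 3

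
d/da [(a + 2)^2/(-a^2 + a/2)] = 2*(9*a^2 + 16*a - 4)/(a^2*(4*a^2 - 4*a + 1))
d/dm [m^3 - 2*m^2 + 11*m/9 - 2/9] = 3*m^2 - 4*m + 11/9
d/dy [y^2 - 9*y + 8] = 2*y - 9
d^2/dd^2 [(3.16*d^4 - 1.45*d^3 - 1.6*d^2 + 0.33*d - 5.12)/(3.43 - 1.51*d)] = (-43.230696*d^4 + 268.477698*d^3 - 491.184918*d^2 + 102.35463*d + 57.577566)/(3.442951*d^3 - 23.462229*d^2 + 53.294997*d - 40.353607)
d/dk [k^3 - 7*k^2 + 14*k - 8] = 3*k^2 - 14*k + 14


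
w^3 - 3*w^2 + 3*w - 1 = (w - 1)^3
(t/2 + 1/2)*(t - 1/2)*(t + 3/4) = t^3/2 + 5*t^2/8 - t/16 - 3/16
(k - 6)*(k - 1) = k^2 - 7*k + 6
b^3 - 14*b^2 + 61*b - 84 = (b - 7)*(b - 4)*(b - 3)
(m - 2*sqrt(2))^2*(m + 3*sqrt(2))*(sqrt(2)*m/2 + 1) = sqrt(2)*m^4/2 - 9*sqrt(2)*m^2 + 8*m + 24*sqrt(2)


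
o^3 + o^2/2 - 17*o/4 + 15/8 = (o - 3/2)*(o - 1/2)*(o + 5/2)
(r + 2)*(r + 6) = r^2 + 8*r + 12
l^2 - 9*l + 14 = (l - 7)*(l - 2)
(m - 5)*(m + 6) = m^2 + m - 30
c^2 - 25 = (c - 5)*(c + 5)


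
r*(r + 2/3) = r^2 + 2*r/3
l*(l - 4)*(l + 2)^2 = l^4 - 12*l^2 - 16*l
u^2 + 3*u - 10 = (u - 2)*(u + 5)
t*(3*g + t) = 3*g*t + t^2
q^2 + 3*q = q*(q + 3)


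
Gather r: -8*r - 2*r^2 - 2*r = -2*r^2 - 10*r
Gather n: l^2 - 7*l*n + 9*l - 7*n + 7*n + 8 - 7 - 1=l^2 - 7*l*n + 9*l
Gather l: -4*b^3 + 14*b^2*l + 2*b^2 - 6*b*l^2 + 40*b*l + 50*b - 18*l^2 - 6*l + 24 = -4*b^3 + 2*b^2 + 50*b + l^2*(-6*b - 18) + l*(14*b^2 + 40*b - 6) + 24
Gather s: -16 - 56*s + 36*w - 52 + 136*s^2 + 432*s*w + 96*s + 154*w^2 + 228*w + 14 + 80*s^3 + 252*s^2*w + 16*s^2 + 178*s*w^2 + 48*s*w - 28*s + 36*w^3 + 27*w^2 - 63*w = 80*s^3 + s^2*(252*w + 152) + s*(178*w^2 + 480*w + 12) + 36*w^3 + 181*w^2 + 201*w - 54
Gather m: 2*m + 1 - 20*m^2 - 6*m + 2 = -20*m^2 - 4*m + 3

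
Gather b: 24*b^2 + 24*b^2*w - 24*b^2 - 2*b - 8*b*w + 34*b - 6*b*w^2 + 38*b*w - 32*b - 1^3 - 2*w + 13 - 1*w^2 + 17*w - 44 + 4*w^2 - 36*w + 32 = 24*b^2*w + b*(-6*w^2 + 30*w) + 3*w^2 - 21*w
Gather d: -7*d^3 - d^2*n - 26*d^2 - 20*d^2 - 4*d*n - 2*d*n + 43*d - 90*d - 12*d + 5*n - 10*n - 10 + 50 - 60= -7*d^3 + d^2*(-n - 46) + d*(-6*n - 59) - 5*n - 20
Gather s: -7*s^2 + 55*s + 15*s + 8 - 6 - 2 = -7*s^2 + 70*s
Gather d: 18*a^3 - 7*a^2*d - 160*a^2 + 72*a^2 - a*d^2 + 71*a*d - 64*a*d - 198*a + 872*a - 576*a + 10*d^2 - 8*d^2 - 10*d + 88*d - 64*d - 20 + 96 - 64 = 18*a^3 - 88*a^2 + 98*a + d^2*(2 - a) + d*(-7*a^2 + 7*a + 14) + 12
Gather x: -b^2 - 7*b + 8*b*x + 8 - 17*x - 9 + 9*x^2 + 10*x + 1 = -b^2 - 7*b + 9*x^2 + x*(8*b - 7)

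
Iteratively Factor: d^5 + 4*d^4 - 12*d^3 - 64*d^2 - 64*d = (d - 4)*(d^4 + 8*d^3 + 20*d^2 + 16*d) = (d - 4)*(d + 4)*(d^3 + 4*d^2 + 4*d) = (d - 4)*(d + 2)*(d + 4)*(d^2 + 2*d) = d*(d - 4)*(d + 2)*(d + 4)*(d + 2)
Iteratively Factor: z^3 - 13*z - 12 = (z + 3)*(z^2 - 3*z - 4) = (z - 4)*(z + 3)*(z + 1)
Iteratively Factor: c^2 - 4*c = (c)*(c - 4)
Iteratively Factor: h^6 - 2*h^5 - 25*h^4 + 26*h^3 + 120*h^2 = (h)*(h^5 - 2*h^4 - 25*h^3 + 26*h^2 + 120*h) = h*(h + 4)*(h^4 - 6*h^3 - h^2 + 30*h) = h*(h + 2)*(h + 4)*(h^3 - 8*h^2 + 15*h) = h^2*(h + 2)*(h + 4)*(h^2 - 8*h + 15) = h^2*(h - 5)*(h + 2)*(h + 4)*(h - 3)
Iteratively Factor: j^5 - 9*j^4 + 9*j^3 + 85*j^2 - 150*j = (j - 5)*(j^4 - 4*j^3 - 11*j^2 + 30*j) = (j - 5)^2*(j^3 + j^2 - 6*j) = (j - 5)^2*(j - 2)*(j^2 + 3*j) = (j - 5)^2*(j - 2)*(j + 3)*(j)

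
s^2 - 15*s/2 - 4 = (s - 8)*(s + 1/2)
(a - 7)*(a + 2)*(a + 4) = a^3 - a^2 - 34*a - 56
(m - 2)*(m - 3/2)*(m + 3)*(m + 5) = m^4 + 9*m^3/2 - 10*m^2 - 57*m/2 + 45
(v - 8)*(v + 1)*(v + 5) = v^3 - 2*v^2 - 43*v - 40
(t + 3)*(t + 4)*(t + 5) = t^3 + 12*t^2 + 47*t + 60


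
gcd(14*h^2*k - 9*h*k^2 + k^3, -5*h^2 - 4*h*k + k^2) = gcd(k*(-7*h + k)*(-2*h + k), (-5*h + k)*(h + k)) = 1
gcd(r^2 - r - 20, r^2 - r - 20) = r^2 - r - 20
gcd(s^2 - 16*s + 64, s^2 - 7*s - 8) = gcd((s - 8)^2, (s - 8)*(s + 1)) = s - 8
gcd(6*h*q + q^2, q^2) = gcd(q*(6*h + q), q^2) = q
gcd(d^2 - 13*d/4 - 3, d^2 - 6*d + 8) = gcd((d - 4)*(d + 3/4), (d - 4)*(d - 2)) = d - 4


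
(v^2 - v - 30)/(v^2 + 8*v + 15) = (v - 6)/(v + 3)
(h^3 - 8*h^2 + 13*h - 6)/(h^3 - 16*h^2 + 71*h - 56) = (h^2 - 7*h + 6)/(h^2 - 15*h + 56)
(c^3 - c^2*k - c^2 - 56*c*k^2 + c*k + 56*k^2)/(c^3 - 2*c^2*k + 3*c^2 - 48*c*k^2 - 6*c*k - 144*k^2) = (c^2 + 7*c*k - c - 7*k)/(c^2 + 6*c*k + 3*c + 18*k)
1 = 1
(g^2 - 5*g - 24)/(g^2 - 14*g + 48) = (g + 3)/(g - 6)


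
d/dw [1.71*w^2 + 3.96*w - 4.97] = 3.42*w + 3.96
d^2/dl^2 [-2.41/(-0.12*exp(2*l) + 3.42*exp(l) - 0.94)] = ((8.2422 - 1.1568*exp(l))*(0.12*exp(2*l) - 3.42*exp(l) + 0.94) + 2.41*(0.24*exp(l) - 3.42)*(0.48*exp(l) - 6.84)*exp(l))*exp(l)/(0.12*exp(2*l) - 3.42*exp(l) + 0.94)^3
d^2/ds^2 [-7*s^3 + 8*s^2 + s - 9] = 16 - 42*s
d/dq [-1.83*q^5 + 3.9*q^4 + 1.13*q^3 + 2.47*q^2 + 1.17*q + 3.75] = -9.15*q^4 + 15.6*q^3 + 3.39*q^2 + 4.94*q + 1.17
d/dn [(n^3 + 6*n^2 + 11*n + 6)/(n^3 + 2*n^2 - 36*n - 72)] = 2*(-2*n^2 - 39*n - 72)/(n^4 - 72*n^2 + 1296)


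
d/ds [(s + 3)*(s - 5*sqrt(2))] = 2*s - 5*sqrt(2) + 3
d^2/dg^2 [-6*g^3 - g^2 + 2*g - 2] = -36*g - 2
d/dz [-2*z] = -2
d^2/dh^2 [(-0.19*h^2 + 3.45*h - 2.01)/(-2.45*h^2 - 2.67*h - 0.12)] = (-43.90302*h^3 + 72.05499*h^2 + 84.97629*h + 29.69253)/(14.706125*h^6 + 48.080025*h^5 + 54.558315*h^4 + 23.744043*h^3 + 2.672244*h^2 + 0.115344*h + 0.001728)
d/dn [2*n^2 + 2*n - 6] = 4*n + 2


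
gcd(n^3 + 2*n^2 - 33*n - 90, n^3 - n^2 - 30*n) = n^2 - n - 30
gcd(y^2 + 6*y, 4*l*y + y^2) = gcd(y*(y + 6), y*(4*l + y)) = y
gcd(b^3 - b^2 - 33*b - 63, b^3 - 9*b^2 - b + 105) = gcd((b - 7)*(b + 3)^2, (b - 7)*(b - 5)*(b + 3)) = b^2 - 4*b - 21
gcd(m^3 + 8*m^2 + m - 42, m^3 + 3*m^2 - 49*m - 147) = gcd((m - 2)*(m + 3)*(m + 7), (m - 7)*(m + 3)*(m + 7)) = m^2 + 10*m + 21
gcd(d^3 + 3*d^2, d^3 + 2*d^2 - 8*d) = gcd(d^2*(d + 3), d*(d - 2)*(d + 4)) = d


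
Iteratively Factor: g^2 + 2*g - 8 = (g - 2)*(g + 4)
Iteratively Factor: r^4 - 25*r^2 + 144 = (r + 3)*(r^3 - 3*r^2 - 16*r + 48) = (r - 3)*(r + 3)*(r^2 - 16) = (r - 4)*(r - 3)*(r + 3)*(r + 4)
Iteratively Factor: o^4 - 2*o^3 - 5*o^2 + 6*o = (o)*(o^3 - 2*o^2 - 5*o + 6) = o*(o - 3)*(o^2 + o - 2) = o*(o - 3)*(o + 2)*(o - 1)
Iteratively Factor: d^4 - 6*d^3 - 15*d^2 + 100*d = (d)*(d^3 - 6*d^2 - 15*d + 100) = d*(d - 5)*(d^2 - d - 20) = d*(d - 5)^2*(d + 4)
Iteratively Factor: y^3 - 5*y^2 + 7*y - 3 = (y - 3)*(y^2 - 2*y + 1) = (y - 3)*(y - 1)*(y - 1)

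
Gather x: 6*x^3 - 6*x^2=6*x^3 - 6*x^2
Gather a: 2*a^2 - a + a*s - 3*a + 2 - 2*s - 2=2*a^2 + a*(s - 4) - 2*s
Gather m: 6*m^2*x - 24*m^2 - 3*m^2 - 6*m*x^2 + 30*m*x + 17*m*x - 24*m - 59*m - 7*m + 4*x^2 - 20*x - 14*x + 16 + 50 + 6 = m^2*(6*x - 27) + m*(-6*x^2 + 47*x - 90) + 4*x^2 - 34*x + 72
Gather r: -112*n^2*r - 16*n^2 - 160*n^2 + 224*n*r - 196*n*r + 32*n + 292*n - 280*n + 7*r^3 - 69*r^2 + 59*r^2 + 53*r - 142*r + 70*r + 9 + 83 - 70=-176*n^2 + 44*n + 7*r^3 - 10*r^2 + r*(-112*n^2 + 28*n - 19) + 22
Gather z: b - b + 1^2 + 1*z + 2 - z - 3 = 0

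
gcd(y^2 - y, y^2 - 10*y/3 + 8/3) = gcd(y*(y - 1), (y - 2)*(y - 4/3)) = 1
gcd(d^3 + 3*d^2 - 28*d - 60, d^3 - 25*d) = d - 5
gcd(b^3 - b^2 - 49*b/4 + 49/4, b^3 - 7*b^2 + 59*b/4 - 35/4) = b^2 - 9*b/2 + 7/2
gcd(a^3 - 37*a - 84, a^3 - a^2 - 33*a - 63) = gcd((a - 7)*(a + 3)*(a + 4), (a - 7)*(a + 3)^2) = a^2 - 4*a - 21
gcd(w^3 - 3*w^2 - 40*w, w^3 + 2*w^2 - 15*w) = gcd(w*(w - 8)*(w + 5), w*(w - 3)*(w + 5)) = w^2 + 5*w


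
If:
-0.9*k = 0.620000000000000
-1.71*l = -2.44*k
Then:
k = -0.69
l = -0.98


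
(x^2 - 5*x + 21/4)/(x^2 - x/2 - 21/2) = (x - 3/2)/(x + 3)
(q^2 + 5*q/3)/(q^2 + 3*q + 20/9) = 3*q/(3*q + 4)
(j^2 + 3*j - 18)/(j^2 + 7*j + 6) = (j - 3)/(j + 1)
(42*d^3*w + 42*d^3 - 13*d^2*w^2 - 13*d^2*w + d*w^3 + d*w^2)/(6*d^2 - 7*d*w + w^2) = d*(-7*d*w - 7*d + w^2 + w)/(-d + w)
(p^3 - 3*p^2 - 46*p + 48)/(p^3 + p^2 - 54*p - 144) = (p - 1)/(p + 3)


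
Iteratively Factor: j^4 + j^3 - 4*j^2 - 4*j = (j - 2)*(j^3 + 3*j^2 + 2*j) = (j - 2)*(j + 2)*(j^2 + j) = (j - 2)*(j + 1)*(j + 2)*(j)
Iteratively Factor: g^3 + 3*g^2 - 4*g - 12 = (g + 2)*(g^2 + g - 6) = (g + 2)*(g + 3)*(g - 2)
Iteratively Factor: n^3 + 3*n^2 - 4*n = (n + 4)*(n^2 - n) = (n - 1)*(n + 4)*(n)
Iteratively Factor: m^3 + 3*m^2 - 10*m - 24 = (m + 2)*(m^2 + m - 12) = (m - 3)*(m + 2)*(m + 4)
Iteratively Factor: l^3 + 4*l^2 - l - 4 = (l + 4)*(l^2 - 1) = (l - 1)*(l + 4)*(l + 1)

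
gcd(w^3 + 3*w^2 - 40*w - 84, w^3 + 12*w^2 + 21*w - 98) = w + 7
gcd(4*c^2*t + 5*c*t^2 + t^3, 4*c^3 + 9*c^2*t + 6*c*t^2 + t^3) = 4*c^2 + 5*c*t + t^2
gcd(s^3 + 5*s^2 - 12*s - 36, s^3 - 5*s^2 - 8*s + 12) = s + 2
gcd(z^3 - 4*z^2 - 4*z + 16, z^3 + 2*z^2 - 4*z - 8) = z^2 - 4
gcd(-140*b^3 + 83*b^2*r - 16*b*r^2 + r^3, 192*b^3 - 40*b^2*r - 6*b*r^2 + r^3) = -4*b + r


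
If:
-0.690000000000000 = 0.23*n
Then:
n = -3.00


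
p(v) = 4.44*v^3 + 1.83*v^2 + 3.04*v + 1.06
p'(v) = 13.32*v^2 + 3.66*v + 3.04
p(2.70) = 110.00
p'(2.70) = 110.02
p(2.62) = 101.44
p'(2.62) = 104.06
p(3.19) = 173.51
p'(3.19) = 150.26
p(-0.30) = 0.19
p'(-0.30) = 3.14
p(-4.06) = -278.26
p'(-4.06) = 207.74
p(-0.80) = -2.47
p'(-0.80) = 8.64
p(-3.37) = -158.33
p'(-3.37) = 141.98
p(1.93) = 45.66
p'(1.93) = 59.72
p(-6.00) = -910.34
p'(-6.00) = 460.60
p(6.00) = 1044.22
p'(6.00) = 504.52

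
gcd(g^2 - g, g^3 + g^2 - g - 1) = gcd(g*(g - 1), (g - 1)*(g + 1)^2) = g - 1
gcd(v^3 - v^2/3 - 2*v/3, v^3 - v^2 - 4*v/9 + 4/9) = v^2 - v/3 - 2/3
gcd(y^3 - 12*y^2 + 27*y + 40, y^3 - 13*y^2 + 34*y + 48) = y^2 - 7*y - 8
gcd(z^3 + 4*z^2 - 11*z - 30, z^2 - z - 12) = 1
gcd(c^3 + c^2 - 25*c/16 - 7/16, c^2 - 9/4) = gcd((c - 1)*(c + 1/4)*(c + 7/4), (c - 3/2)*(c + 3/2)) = 1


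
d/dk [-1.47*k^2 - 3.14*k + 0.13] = -2.94*k - 3.14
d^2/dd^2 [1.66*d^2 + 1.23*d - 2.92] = 3.32000000000000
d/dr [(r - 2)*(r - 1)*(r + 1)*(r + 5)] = 4*r^3 + 9*r^2 - 22*r - 3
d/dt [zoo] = 0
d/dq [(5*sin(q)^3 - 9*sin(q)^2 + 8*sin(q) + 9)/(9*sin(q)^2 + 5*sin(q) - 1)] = (45*sin(q)^4 + 50*sin(q)^3 - 132*sin(q)^2 - 144*sin(q) - 53)*cos(q)/(9*sin(q)^2 + 5*sin(q) - 1)^2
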